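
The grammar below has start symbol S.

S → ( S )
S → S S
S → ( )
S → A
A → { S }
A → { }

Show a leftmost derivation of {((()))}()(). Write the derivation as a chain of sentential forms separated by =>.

S=>SS=>SSS=>ASS=>{S}SS=>{(S)}SS=>{((S))}SS=>{((()))}SS=>{((()))}()S=>{((()))}()()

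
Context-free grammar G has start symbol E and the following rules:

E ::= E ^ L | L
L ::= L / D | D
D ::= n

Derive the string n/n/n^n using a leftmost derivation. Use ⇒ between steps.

E ⇒ E^L   [E ::= E ^ L]
E^L ⇒ L^L   [E ::= L]
L^L ⇒ L/D^L   [L ::= L / D]
L/D^L ⇒ L/D/D^L   [L ::= L / D]
L/D/D^L ⇒ D/D/D^L   [L ::= D]
D/D/D^L ⇒ n/D/D^L   [D ::= n]
n/D/D^L ⇒ n/n/D^L   [D ::= n]
n/n/D^L ⇒ n/n/n^L   [D ::= n]
n/n/n^L ⇒ n/n/n^D   [L ::= D]
n/n/n^D ⇒ n/n/n^n   [D ::= n]

E ⇒ E^L ⇒ L^L ⇒ L/D^L ⇒ L/D/D^L ⇒ D/D/D^L ⇒ n/D/D^L ⇒ n/n/D^L ⇒ n/n/n^L ⇒ n/n/n^D ⇒ n/n/n^n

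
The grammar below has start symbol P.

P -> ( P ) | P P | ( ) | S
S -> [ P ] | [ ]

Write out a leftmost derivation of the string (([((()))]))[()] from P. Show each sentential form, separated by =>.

P => PP => (P)P => ((P))P => ((S))P => (([P]))P => (([(P)]))P => (([((P))]))P => (([((()))]))P => (([((()))]))S => (([((()))]))[P] => (([((()))]))[()]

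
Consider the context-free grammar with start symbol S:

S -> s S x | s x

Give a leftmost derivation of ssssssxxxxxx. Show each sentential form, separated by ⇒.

S ⇒ sSx ⇒ ssSxx ⇒ sssSxxx ⇒ ssssSxxxx ⇒ sssssSxxxxx ⇒ ssssssxxxxxx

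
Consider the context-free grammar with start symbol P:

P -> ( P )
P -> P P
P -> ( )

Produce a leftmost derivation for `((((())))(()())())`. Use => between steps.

P => (P) => (PP) => ((P)P) => (((P))P) => ((((P)))P) => ((((())))P) => ((((())))PP) => ((((())))(P)P) => ((((())))(PP)P) => ((((())))(()P)P) => ((((())))(()())P) => ((((())))(()())())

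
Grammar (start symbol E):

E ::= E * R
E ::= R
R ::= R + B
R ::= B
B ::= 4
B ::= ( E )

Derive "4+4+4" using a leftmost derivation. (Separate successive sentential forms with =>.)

E => R => R+B => R+B+B => B+B+B => 4+B+B => 4+4+B => 4+4+4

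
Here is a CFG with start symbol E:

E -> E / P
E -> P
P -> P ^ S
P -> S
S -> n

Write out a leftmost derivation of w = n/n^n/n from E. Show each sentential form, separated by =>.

E => E/P   [E -> E / P]
E/P => E/P/P   [E -> E / P]
E/P/P => P/P/P   [E -> P]
P/P/P => S/P/P   [P -> S]
S/P/P => n/P/P   [S -> n]
n/P/P => n/P^S/P   [P -> P ^ S]
n/P^S/P => n/S^S/P   [P -> S]
n/S^S/P => n/n^S/P   [S -> n]
n/n^S/P => n/n^n/P   [S -> n]
n/n^n/P => n/n^n/S   [P -> S]
n/n^n/S => n/n^n/n   [S -> n]

E=>E/P=>E/P/P=>P/P/P=>S/P/P=>n/P/P=>n/P^S/P=>n/S^S/P=>n/n^S/P=>n/n^n/P=>n/n^n/S=>n/n^n/n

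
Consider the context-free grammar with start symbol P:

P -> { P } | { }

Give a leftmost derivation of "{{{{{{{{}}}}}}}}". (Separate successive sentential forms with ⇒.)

P⇒{P}⇒{{P}}⇒{{{P}}}⇒{{{{P}}}}⇒{{{{{P}}}}}⇒{{{{{{P}}}}}}⇒{{{{{{{P}}}}}}}⇒{{{{{{{{}}}}}}}}

P ⇒ {P}   [P -> { P }]
{P} ⇒ {{P}}   [P -> { P }]
{{P}} ⇒ {{{P}}}   [P -> { P }]
{{{P}}} ⇒ {{{{P}}}}   [P -> { P }]
{{{{P}}}} ⇒ {{{{{P}}}}}   [P -> { P }]
{{{{{P}}}}} ⇒ {{{{{{P}}}}}}   [P -> { P }]
{{{{{{P}}}}}} ⇒ {{{{{{{P}}}}}}}   [P -> { P }]
{{{{{{{P}}}}}}} ⇒ {{{{{{{{}}}}}}}}   [P -> { }]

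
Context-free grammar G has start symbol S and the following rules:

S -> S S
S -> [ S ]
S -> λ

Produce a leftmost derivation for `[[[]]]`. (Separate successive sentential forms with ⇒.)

S ⇒ SS ⇒ [S]S ⇒ [SS]S ⇒ [SSS]S ⇒ [[S]SS]S ⇒ [[[S]]SS]S ⇒ [[[]]SS]S ⇒ [[[]]S]S ⇒ [[[]]]S ⇒ [[[]]]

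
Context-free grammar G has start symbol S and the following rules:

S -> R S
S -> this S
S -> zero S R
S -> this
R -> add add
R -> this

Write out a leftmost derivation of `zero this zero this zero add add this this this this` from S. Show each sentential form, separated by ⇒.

S ⇒ zero S R   [S -> zero S R]
zero S R ⇒ zero this S R   [S -> this S]
zero this S R ⇒ zero this zero S R R   [S -> zero S R]
zero this zero S R R ⇒ zero this zero R S R R   [S -> R S]
zero this zero R S R R ⇒ zero this zero this S R R   [R -> this]
zero this zero this S R R ⇒ zero this zero this zero S R R R   [S -> zero S R]
zero this zero this zero S R R R ⇒ zero this zero this zero R S R R R   [S -> R S]
zero this zero this zero R S R R R ⇒ zero this zero this zero add add S R R R   [R -> add add]
zero this zero this zero add add S R R R ⇒ zero this zero this zero add add this R R R   [S -> this]
zero this zero this zero add add this R R R ⇒ zero this zero this zero add add this this R R   [R -> this]
zero this zero this zero add add this this R R ⇒ zero this zero this zero add add this this this R   [R -> this]
zero this zero this zero add add this this this R ⇒ zero this zero this zero add add this this this this   [R -> this]

S ⇒ zero S R ⇒ zero this S R ⇒ zero this zero S R R ⇒ zero this zero R S R R ⇒ zero this zero this S R R ⇒ zero this zero this zero S R R R ⇒ zero this zero this zero R S R R R ⇒ zero this zero this zero add add S R R R ⇒ zero this zero this zero add add this R R R ⇒ zero this zero this zero add add this this R R ⇒ zero this zero this zero add add this this this R ⇒ zero this zero this zero add add this this this this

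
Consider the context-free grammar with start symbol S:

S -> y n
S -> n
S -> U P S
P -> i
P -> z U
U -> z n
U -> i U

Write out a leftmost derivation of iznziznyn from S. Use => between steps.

S => UPS => iUPS => iznPS => iznzUS => iznziUS => iznziznS => iznziznyn

S => UPS   [S -> U P S]
UPS => iUPS   [U -> i U]
iUPS => iznPS   [U -> z n]
iznPS => iznzUS   [P -> z U]
iznzUS => iznziUS   [U -> i U]
iznziUS => iznziznS   [U -> z n]
iznziznS => iznziznyn   [S -> y n]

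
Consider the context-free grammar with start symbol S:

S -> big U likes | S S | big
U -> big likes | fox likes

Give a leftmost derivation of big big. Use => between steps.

S => S S => big S => big big

S => S S   [S -> S S]
S S => big S   [S -> big]
big S => big big   [S -> big]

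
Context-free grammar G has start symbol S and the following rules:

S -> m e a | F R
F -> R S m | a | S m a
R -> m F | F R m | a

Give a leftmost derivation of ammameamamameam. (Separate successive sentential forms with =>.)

S => FR => aR => amF => amRSm => ammFSm => ammSmaSm => ammFRmaSm => ammRSmRmaSm => ammaSmRmaSm => ammameamRmaSm => ammameamamaSm => ammameamamameam

S => FR   [S -> F R]
FR => aR   [F -> a]
aR => amF   [R -> m F]
amF => amRSm   [F -> R S m]
amRSm => ammFSm   [R -> m F]
ammFSm => ammSmaSm   [F -> S m a]
ammSmaSm => ammFRmaSm   [S -> F R]
ammFRmaSm => ammRSmRmaSm   [F -> R S m]
ammRSmRmaSm => ammaSmRmaSm   [R -> a]
ammaSmRmaSm => ammameamRmaSm   [S -> m e a]
ammameamRmaSm => ammameamamaSm   [R -> a]
ammameamamaSm => ammameamamameam   [S -> m e a]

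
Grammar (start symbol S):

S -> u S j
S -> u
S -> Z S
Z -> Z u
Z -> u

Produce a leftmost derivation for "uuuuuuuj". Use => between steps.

S => ZS => ZuS => uuS => uuuSj => uuuZSj => uuuuSj => uuuuZSj => uuuuZuSj => uuuuuuSj => uuuuuuuj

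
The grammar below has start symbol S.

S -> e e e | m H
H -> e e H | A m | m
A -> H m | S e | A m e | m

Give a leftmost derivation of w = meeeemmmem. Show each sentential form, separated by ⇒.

S ⇒ mH ⇒ meeH ⇒ meeeeH ⇒ meeeeAm ⇒ meeeeSem ⇒ meeeemHem ⇒ meeeemAmem ⇒ meeeemmmem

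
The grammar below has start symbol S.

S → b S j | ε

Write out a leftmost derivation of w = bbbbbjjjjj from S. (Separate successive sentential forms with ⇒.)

S ⇒ bSj ⇒ bbSjj ⇒ bbbSjjj ⇒ bbbbSjjjj ⇒ bbbbbSjjjjj ⇒ bbbbbjjjjj

S ⇒ bSj   [S → b S j]
bSj ⇒ bbSjj   [S → b S j]
bbSjj ⇒ bbbSjjj   [S → b S j]
bbbSjjj ⇒ bbbbSjjjj   [S → b S j]
bbbbSjjjj ⇒ bbbbbSjjjjj   [S → b S j]
bbbbbSjjjjj ⇒ bbbbbjjjjj   [S → ε]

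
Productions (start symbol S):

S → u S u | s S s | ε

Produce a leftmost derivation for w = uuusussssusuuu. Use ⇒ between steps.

S⇒uSu⇒uuSuu⇒uuuSuuu⇒uuusSsuuu⇒uuusuSusuuu⇒uuususSsusuuu⇒uuusussSssusuuu⇒uuusussssusuuu

S ⇒ uSu   [S → u S u]
uSu ⇒ uuSuu   [S → u S u]
uuSuu ⇒ uuuSuuu   [S → u S u]
uuuSuuu ⇒ uuusSsuuu   [S → s S s]
uuusSsuuu ⇒ uuusuSusuuu   [S → u S u]
uuusuSusuuu ⇒ uuususSsusuuu   [S → s S s]
uuususSsusuuu ⇒ uuusussSssusuuu   [S → s S s]
uuusussSssusuuu ⇒ uuusussssusuuu   [S → ε]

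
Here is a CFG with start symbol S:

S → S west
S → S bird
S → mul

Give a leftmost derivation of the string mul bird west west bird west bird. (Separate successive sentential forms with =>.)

S => S bird   [S → S bird]
S bird => S west bird   [S → S west]
S west bird => S bird west bird   [S → S bird]
S bird west bird => S west bird west bird   [S → S west]
S west bird west bird => S west west bird west bird   [S → S west]
S west west bird west bird => S bird west west bird west bird   [S → S bird]
S bird west west bird west bird => mul bird west west bird west bird   [S → mul]

S => S bird => S west bird => S bird west bird => S west bird west bird => S west west bird west bird => S bird west west bird west bird => mul bird west west bird west bird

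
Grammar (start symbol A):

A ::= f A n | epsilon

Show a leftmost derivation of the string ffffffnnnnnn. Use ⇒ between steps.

A⇒fAn⇒ffAnn⇒fffAnnn⇒ffffAnnnn⇒fffffAnnnnn⇒ffffffAnnnnnn⇒ffffffnnnnnn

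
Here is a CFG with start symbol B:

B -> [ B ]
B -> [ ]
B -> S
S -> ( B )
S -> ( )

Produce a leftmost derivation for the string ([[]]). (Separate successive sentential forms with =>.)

B => S => (B) => ([B]) => ([[]])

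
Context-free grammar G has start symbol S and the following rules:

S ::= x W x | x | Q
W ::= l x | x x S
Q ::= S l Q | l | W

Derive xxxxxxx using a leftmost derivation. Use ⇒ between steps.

S⇒Q⇒W⇒xxS⇒xxxWx⇒xxxxxSx⇒xxxxxxx

S ⇒ Q   [S ::= Q]
Q ⇒ W   [Q ::= W]
W ⇒ xxS   [W ::= x x S]
xxS ⇒ xxxWx   [S ::= x W x]
xxxWx ⇒ xxxxxSx   [W ::= x x S]
xxxxxSx ⇒ xxxxxxx   [S ::= x]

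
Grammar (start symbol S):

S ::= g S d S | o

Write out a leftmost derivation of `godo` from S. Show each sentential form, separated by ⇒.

S ⇒ gSdS   [S ::= g S d S]
gSdS ⇒ godS   [S ::= o]
godS ⇒ godo   [S ::= o]

S⇒gSdS⇒godS⇒godo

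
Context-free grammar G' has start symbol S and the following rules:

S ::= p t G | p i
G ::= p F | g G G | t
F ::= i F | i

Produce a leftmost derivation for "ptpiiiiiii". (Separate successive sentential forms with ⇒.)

S ⇒ ptG ⇒ ptpF ⇒ ptpiF ⇒ ptpiiF ⇒ ptpiiiF ⇒ ptpiiiiF ⇒ ptpiiiiiF ⇒ ptpiiiiiiF ⇒ ptpiiiiiii

S ⇒ ptG   [S ::= p t G]
ptG ⇒ ptpF   [G ::= p F]
ptpF ⇒ ptpiF   [F ::= i F]
ptpiF ⇒ ptpiiF   [F ::= i F]
ptpiiF ⇒ ptpiiiF   [F ::= i F]
ptpiiiF ⇒ ptpiiiiF   [F ::= i F]
ptpiiiiF ⇒ ptpiiiiiF   [F ::= i F]
ptpiiiiiF ⇒ ptpiiiiiiF   [F ::= i F]
ptpiiiiiiF ⇒ ptpiiiiiii   [F ::= i]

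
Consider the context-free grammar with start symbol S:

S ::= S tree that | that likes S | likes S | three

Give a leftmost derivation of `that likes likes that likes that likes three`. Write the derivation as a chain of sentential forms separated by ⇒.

S ⇒ that likes S   [S ::= that likes S]
that likes S ⇒ that likes likes S   [S ::= likes S]
that likes likes S ⇒ that likes likes that likes S   [S ::= that likes S]
that likes likes that likes S ⇒ that likes likes that likes that likes S   [S ::= that likes S]
that likes likes that likes that likes S ⇒ that likes likes that likes that likes three   [S ::= three]

S ⇒ that likes S ⇒ that likes likes S ⇒ that likes likes that likes S ⇒ that likes likes that likes that likes S ⇒ that likes likes that likes that likes three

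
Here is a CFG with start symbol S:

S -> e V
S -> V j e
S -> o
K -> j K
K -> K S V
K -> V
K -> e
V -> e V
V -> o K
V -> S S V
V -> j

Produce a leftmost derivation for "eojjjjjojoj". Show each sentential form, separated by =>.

S => eV => eoK => eojK => eojjK => eojjjK => eojjjKSV => eojjjKSVSV => eojjjjKSVSV => eojjjjVSVSV => eojjjjjSVSV => eojjjjjoVSV => eojjjjjojSV => eojjjjjojoV => eojjjjjojoj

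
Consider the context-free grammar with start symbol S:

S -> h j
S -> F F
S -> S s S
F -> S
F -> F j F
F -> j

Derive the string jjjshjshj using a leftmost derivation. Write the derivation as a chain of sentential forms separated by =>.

S => SsS => FFsS => jFsS => jSsS => jSsSsS => jFFsSsS => jjFsSsS => jjjsSsS => jjjshjsS => jjjshjshj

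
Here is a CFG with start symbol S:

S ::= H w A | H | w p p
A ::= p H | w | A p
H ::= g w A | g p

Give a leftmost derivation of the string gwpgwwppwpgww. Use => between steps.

S => HwA => gwAwA => gwApwA => gwpHpwA => gwpgwApwA => gwpgwAppwA => gwpgwwppwA => gwpgwwppwpH => gwpgwwppwpgwA => gwpgwwppwpgww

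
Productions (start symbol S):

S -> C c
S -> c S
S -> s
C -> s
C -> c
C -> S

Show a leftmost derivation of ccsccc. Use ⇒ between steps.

S ⇒ Cc ⇒ Sc ⇒ Ccc ⇒ Scc ⇒ Cccc ⇒ Sccc ⇒ cSccc ⇒ ccSccc ⇒ ccsccc

S ⇒ Cc   [S -> C c]
Cc ⇒ Sc   [C -> S]
Sc ⇒ Ccc   [S -> C c]
Ccc ⇒ Scc   [C -> S]
Scc ⇒ Cccc   [S -> C c]
Cccc ⇒ Sccc   [C -> S]
Sccc ⇒ cSccc   [S -> c S]
cSccc ⇒ ccSccc   [S -> c S]
ccSccc ⇒ ccsccc   [S -> s]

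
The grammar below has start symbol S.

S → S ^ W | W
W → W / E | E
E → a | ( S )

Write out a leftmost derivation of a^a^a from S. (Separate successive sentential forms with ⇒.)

S ⇒ S^W ⇒ S^W^W ⇒ W^W^W ⇒ E^W^W ⇒ a^W^W ⇒ a^E^W ⇒ a^a^W ⇒ a^a^E ⇒ a^a^a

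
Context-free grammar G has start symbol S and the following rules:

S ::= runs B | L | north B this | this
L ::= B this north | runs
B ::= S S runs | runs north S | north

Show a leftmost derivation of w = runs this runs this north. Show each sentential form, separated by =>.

S => L => B this north => S S runs this north => L S runs this north => runs S runs this north => runs this runs this north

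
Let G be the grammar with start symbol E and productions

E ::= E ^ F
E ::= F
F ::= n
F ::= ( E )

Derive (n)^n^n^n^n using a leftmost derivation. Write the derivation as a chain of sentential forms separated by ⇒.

E⇒E^F⇒E^F^F⇒E^F^F^F⇒E^F^F^F^F⇒F^F^F^F^F⇒(E)^F^F^F^F⇒(F)^F^F^F^F⇒(n)^F^F^F^F⇒(n)^n^F^F^F⇒(n)^n^n^F^F⇒(n)^n^n^n^F⇒(n)^n^n^n^n

E ⇒ E^F   [E ::= E ^ F]
E^F ⇒ E^F^F   [E ::= E ^ F]
E^F^F ⇒ E^F^F^F   [E ::= E ^ F]
E^F^F^F ⇒ E^F^F^F^F   [E ::= E ^ F]
E^F^F^F^F ⇒ F^F^F^F^F   [E ::= F]
F^F^F^F^F ⇒ (E)^F^F^F^F   [F ::= ( E )]
(E)^F^F^F^F ⇒ (F)^F^F^F^F   [E ::= F]
(F)^F^F^F^F ⇒ (n)^F^F^F^F   [F ::= n]
(n)^F^F^F^F ⇒ (n)^n^F^F^F   [F ::= n]
(n)^n^F^F^F ⇒ (n)^n^n^F^F   [F ::= n]
(n)^n^n^F^F ⇒ (n)^n^n^n^F   [F ::= n]
(n)^n^n^n^F ⇒ (n)^n^n^n^n   [F ::= n]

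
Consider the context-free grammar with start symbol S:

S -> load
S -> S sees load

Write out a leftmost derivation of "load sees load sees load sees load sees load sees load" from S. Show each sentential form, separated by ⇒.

S ⇒ S sees load   [S -> S sees load]
S sees load ⇒ S sees load sees load   [S -> S sees load]
S sees load sees load ⇒ S sees load sees load sees load   [S -> S sees load]
S sees load sees load sees load ⇒ S sees load sees load sees load sees load   [S -> S sees load]
S sees load sees load sees load sees load ⇒ S sees load sees load sees load sees load sees load   [S -> S sees load]
S sees load sees load sees load sees load sees load ⇒ load sees load sees load sees load sees load sees load   [S -> load]

S ⇒ S sees load ⇒ S sees load sees load ⇒ S sees load sees load sees load ⇒ S sees load sees load sees load sees load ⇒ S sees load sees load sees load sees load sees load ⇒ load sees load sees load sees load sees load sees load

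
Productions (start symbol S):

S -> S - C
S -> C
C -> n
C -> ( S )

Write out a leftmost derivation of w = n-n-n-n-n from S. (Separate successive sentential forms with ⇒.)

S ⇒ S-C ⇒ S-C-C ⇒ S-C-C-C ⇒ S-C-C-C-C ⇒ C-C-C-C-C ⇒ n-C-C-C-C ⇒ n-n-C-C-C ⇒ n-n-n-C-C ⇒ n-n-n-n-C ⇒ n-n-n-n-n

S ⇒ S-C   [S -> S - C]
S-C ⇒ S-C-C   [S -> S - C]
S-C-C ⇒ S-C-C-C   [S -> S - C]
S-C-C-C ⇒ S-C-C-C-C   [S -> S - C]
S-C-C-C-C ⇒ C-C-C-C-C   [S -> C]
C-C-C-C-C ⇒ n-C-C-C-C   [C -> n]
n-C-C-C-C ⇒ n-n-C-C-C   [C -> n]
n-n-C-C-C ⇒ n-n-n-C-C   [C -> n]
n-n-n-C-C ⇒ n-n-n-n-C   [C -> n]
n-n-n-n-C ⇒ n-n-n-n-n   [C -> n]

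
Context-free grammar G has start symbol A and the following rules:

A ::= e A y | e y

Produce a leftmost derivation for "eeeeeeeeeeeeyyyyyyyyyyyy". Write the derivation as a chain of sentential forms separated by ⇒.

A ⇒ eAy ⇒ eeAyy ⇒ eeeAyyy ⇒ eeeeAyyyy ⇒ eeeeeAyyyyy ⇒ eeeeeeAyyyyyy ⇒ eeeeeeeAyyyyyyy ⇒ eeeeeeeeAyyyyyyyy ⇒ eeeeeeeeeAyyyyyyyyy ⇒ eeeeeeeeeeAyyyyyyyyyy ⇒ eeeeeeeeeeeAyyyyyyyyyyy ⇒ eeeeeeeeeeeeyyyyyyyyyyyy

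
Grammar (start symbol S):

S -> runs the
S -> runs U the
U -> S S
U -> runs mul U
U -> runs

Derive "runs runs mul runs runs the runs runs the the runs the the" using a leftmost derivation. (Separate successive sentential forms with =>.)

S => runs U the => runs runs mul U the => runs runs mul S S the => runs runs mul runs U the S the => runs runs mul runs S S the S the => runs runs mul runs runs the S the S the => runs runs mul runs runs the runs U the the S the => runs runs mul runs runs the runs runs the the S the => runs runs mul runs runs the runs runs the the runs the the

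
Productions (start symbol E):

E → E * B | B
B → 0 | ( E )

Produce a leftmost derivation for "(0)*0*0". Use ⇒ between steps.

E⇒E*B⇒E*B*B⇒B*B*B⇒(E)*B*B⇒(B)*B*B⇒(0)*B*B⇒(0)*0*B⇒(0)*0*0

E ⇒ E*B   [E → E * B]
E*B ⇒ E*B*B   [E → E * B]
E*B*B ⇒ B*B*B   [E → B]
B*B*B ⇒ (E)*B*B   [B → ( E )]
(E)*B*B ⇒ (B)*B*B   [E → B]
(B)*B*B ⇒ (0)*B*B   [B → 0]
(0)*B*B ⇒ (0)*0*B   [B → 0]
(0)*0*B ⇒ (0)*0*0   [B → 0]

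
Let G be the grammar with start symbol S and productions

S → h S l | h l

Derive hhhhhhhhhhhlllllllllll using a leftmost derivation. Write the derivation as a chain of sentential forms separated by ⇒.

S⇒hSl⇒hhSll⇒hhhSlll⇒hhhhSllll⇒hhhhhSlllll⇒hhhhhhSllllll⇒hhhhhhhSlllllll⇒hhhhhhhhSllllllll⇒hhhhhhhhhSlllllllll⇒hhhhhhhhhhSllllllllll⇒hhhhhhhhhhhlllllllllll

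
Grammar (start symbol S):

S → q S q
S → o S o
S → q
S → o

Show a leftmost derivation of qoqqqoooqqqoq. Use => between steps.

S=>qSq=>qoSoq=>qoqSqoq=>qoqqSqqoq=>qoqqqSqqqoq=>qoqqqoSoqqqoq=>qoqqqoooqqqoq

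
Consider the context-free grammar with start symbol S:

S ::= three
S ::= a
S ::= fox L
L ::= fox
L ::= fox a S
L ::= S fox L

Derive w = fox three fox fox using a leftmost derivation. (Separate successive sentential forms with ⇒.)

S ⇒ fox L ⇒ fox S fox L ⇒ fox three fox L ⇒ fox three fox fox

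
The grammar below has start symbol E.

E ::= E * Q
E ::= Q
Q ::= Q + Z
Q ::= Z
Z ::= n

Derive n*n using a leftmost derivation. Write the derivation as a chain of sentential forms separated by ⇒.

E ⇒ E*Q ⇒ Q*Q ⇒ Z*Q ⇒ n*Q ⇒ n*Z ⇒ n*n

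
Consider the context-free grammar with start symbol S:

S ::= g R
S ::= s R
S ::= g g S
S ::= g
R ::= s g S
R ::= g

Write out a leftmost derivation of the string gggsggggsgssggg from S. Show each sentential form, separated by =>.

S => ggS => gggR => gggsgS => gggsgggS => gggsggggR => gggsggggsgS => gggsggggsgsR => gggsggggsgssgS => gggsggggsgssggR => gggsggggsgssggg

S => ggS   [S ::= g g S]
ggS => gggR   [S ::= g R]
gggR => gggsgS   [R ::= s g S]
gggsgS => gggsgggS   [S ::= g g S]
gggsgggS => gggsggggR   [S ::= g R]
gggsggggR => gggsggggsgS   [R ::= s g S]
gggsggggsgS => gggsggggsgsR   [S ::= s R]
gggsggggsgsR => gggsggggsgssgS   [R ::= s g S]
gggsggggsgssgS => gggsggggsgssggR   [S ::= g R]
gggsggggsgssggR => gggsggggsgssggg   [R ::= g]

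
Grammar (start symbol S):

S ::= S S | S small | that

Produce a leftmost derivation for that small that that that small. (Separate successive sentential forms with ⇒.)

S ⇒ S small ⇒ S S small ⇒ S S S small ⇒ S S S S small ⇒ S small S S S small ⇒ that small S S S small ⇒ that small that S S small ⇒ that small that that S small ⇒ that small that that that small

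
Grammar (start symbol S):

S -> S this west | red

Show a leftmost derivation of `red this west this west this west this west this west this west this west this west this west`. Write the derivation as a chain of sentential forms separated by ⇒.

S ⇒ S this west   [S -> S this west]
S this west ⇒ S this west this west   [S -> S this west]
S this west this west ⇒ S this west this west this west   [S -> S this west]
S this west this west this west ⇒ S this west this west this west this west   [S -> S this west]
S this west this west this west this west ⇒ S this west this west this west this west this west   [S -> S this west]
S this west this west this west this west this west ⇒ S this west this west this west this west this west this west   [S -> S this west]
S this west this west this west this west this west this west ⇒ S this west this west this west this west this west this west this west   [S -> S this west]
S this west this west this west this west this west this west this west ⇒ S this west this west this west this west this west this west this west this west   [S -> S this west]
S this west this west this west this west this west this west this west this west ⇒ S this west this west this west this west this west this west this west this west this west   [S -> S this west]
S this west this west this west this west this west this west this west this west this west ⇒ red this west this west this west this west this west this west this west this west this west   [S -> red]

S ⇒ S this west ⇒ S this west this west ⇒ S this west this west this west ⇒ S this west this west this west this west ⇒ S this west this west this west this west this west ⇒ S this west this west this west this west this west this west ⇒ S this west this west this west this west this west this west this west ⇒ S this west this west this west this west this west this west this west this west ⇒ S this west this west this west this west this west this west this west this west this west ⇒ red this west this west this west this west this west this west this west this west this west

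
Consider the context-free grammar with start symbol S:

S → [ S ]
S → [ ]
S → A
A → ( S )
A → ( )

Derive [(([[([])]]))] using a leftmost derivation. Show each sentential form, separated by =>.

S => [S]   [S → [ S ]]
[S] => [A]   [S → A]
[A] => [(S)]   [A → ( S )]
[(S)] => [(A)]   [S → A]
[(A)] => [((S))]   [A → ( S )]
[((S))] => [(([S]))]   [S → [ S ]]
[(([S]))] => [(([[S]]))]   [S → [ S ]]
[(([[S]]))] => [(([[A]]))]   [S → A]
[(([[A]]))] => [(([[(S)]]))]   [A → ( S )]
[(([[(S)]]))] => [(([[([])]]))]   [S → [ ]]

S => [S] => [A] => [(S)] => [(A)] => [((S))] => [(([S]))] => [(([[S]]))] => [(([[A]]))] => [(([[(S)]]))] => [(([[([])]]))]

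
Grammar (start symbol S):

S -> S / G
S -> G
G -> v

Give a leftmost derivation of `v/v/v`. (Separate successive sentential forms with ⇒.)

S ⇒ S/G ⇒ S/G/G ⇒ G/G/G ⇒ v/G/G ⇒ v/v/G ⇒ v/v/v

S ⇒ S/G   [S -> S / G]
S/G ⇒ S/G/G   [S -> S / G]
S/G/G ⇒ G/G/G   [S -> G]
G/G/G ⇒ v/G/G   [G -> v]
v/G/G ⇒ v/v/G   [G -> v]
v/v/G ⇒ v/v/v   [G -> v]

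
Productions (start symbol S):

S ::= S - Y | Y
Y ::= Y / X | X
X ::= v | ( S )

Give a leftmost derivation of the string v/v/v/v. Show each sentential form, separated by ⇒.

S⇒Y⇒Y/X⇒Y/X/X⇒Y/X/X/X⇒X/X/X/X⇒v/X/X/X⇒v/v/X/X⇒v/v/v/X⇒v/v/v/v

S ⇒ Y   [S ::= Y]
Y ⇒ Y/X   [Y ::= Y / X]
Y/X ⇒ Y/X/X   [Y ::= Y / X]
Y/X/X ⇒ Y/X/X/X   [Y ::= Y / X]
Y/X/X/X ⇒ X/X/X/X   [Y ::= X]
X/X/X/X ⇒ v/X/X/X   [X ::= v]
v/X/X/X ⇒ v/v/X/X   [X ::= v]
v/v/X/X ⇒ v/v/v/X   [X ::= v]
v/v/v/X ⇒ v/v/v/v   [X ::= v]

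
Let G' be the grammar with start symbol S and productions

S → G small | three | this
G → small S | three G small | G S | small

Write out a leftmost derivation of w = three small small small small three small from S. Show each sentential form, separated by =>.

S => G small => G S small => three G small S small => three small S small S small => three small G small small S small => three small small small small S small => three small small small small three small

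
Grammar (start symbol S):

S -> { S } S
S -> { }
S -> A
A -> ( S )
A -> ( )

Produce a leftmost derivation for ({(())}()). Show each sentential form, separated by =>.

S=>A=>(S)=>({S}S)=>({A}S)=>({(S)}S)=>({(A)}S)=>({(())}S)=>({(())}A)=>({(())}())

S => A   [S -> A]
A => (S)   [A -> ( S )]
(S) => ({S}S)   [S -> { S } S]
({S}S) => ({A}S)   [S -> A]
({A}S) => ({(S)}S)   [A -> ( S )]
({(S)}S) => ({(A)}S)   [S -> A]
({(A)}S) => ({(())}S)   [A -> ( )]
({(())}S) => ({(())}A)   [S -> A]
({(())}A) => ({(())}())   [A -> ( )]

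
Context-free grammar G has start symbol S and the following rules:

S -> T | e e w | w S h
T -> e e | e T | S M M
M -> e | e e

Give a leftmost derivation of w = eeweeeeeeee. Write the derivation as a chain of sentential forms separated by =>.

S=>T=>SMM=>TMM=>SMMMM=>eewMMMM=>eeweeMMM=>eeweeeeMM=>eeweeeeeeM=>eeweeeeeeee

S => T   [S -> T]
T => SMM   [T -> S M M]
SMM => TMM   [S -> T]
TMM => SMMMM   [T -> S M M]
SMMMM => eewMMMM   [S -> e e w]
eewMMMM => eeweeMMM   [M -> e e]
eeweeMMM => eeweeeeMM   [M -> e e]
eeweeeeMM => eeweeeeeeM   [M -> e e]
eeweeeeeeM => eeweeeeeeee   [M -> e e]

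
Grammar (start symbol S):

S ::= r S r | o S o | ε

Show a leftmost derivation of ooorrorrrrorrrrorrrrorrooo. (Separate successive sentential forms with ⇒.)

S ⇒ oSo   [S ::= o S o]
oSo ⇒ ooSoo   [S ::= o S o]
ooSoo ⇒ oooSooo   [S ::= o S o]
oooSooo ⇒ ooorSrooo   [S ::= r S r]
ooorSrooo ⇒ ooorrSrrooo   [S ::= r S r]
ooorrSrrooo ⇒ ooorroSorrooo   [S ::= o S o]
ooorroSorrooo ⇒ ooorrorSrorrooo   [S ::= r S r]
ooorrorSrorrooo ⇒ ooorrorrSrrorrooo   [S ::= r S r]
ooorrorrSrrorrooo ⇒ ooorrorrrSrrrorrooo   [S ::= r S r]
ooorrorrrSrrrorrooo ⇒ ooorrorrrrSrrrrorrooo   [S ::= r S r]
ooorrorrrrSrrrrorrooo ⇒ ooorrorrrroSorrrrorrooo   [S ::= o S o]
ooorrorrrroSorrrrorrooo ⇒ ooorrorrrrorSrorrrrorrooo   [S ::= r S r]
ooorrorrrrorSrorrrrorrooo ⇒ ooorrorrrrorrSrrorrrrorrooo   [S ::= r S r]
ooorrorrrrorrSrrorrrrorrooo ⇒ ooorrorrrrorrrrorrrrorrooo   [S ::= ε]

S ⇒ oSo ⇒ ooSoo ⇒ oooSooo ⇒ ooorSrooo ⇒ ooorrSrrooo ⇒ ooorroSorrooo ⇒ ooorrorSrorrooo ⇒ ooorrorrSrrorrooo ⇒ ooorrorrrSrrrorrooo ⇒ ooorrorrrrSrrrrorrooo ⇒ ooorrorrrroSorrrrorrooo ⇒ ooorrorrrrorSrorrrrorrooo ⇒ ooorrorrrrorrSrrorrrrorrooo ⇒ ooorrorrrrorrrrorrrrorrooo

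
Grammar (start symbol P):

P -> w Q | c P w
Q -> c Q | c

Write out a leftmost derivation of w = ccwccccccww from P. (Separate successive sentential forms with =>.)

P => cPw   [P -> c P w]
cPw => ccPww   [P -> c P w]
ccPww => ccwQww   [P -> w Q]
ccwQww => ccwcQww   [Q -> c Q]
ccwcQww => ccwccQww   [Q -> c Q]
ccwccQww => ccwcccQww   [Q -> c Q]
ccwcccQww => ccwccccQww   [Q -> c Q]
ccwccccQww => ccwcccccQww   [Q -> c Q]
ccwcccccQww => ccwccccccww   [Q -> c]

P => cPw => ccPww => ccwQww => ccwcQww => ccwccQww => ccwcccQww => ccwccccQww => ccwcccccQww => ccwccccccww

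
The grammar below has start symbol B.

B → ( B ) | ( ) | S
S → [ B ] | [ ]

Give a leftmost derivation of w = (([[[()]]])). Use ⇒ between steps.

B⇒(B)⇒((B))⇒((S))⇒(([B]))⇒(([S]))⇒(([[B]]))⇒(([[S]]))⇒(([[[B]]]))⇒(([[[()]]]))

B ⇒ (B)   [B → ( B )]
(B) ⇒ ((B))   [B → ( B )]
((B)) ⇒ ((S))   [B → S]
((S)) ⇒ (([B]))   [S → [ B ]]
(([B])) ⇒ (([S]))   [B → S]
(([S])) ⇒ (([[B]]))   [S → [ B ]]
(([[B]])) ⇒ (([[S]]))   [B → S]
(([[S]])) ⇒ (([[[B]]]))   [S → [ B ]]
(([[[B]]])) ⇒ (([[[()]]]))   [B → ( )]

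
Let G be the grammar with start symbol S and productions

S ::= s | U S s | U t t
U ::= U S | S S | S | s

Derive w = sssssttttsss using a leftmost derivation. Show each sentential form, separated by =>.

S => USs => SSSs => UttSSs => SttSSs => UttttSSs => SttttSSs => USsttttSSs => SSsttttSSs => USsSsttttSSs => sSsSsttttSSs => sssSsttttSSs => sssssttttSSs => sssssttttsSs => sssssttttsss

S => USs   [S ::= U S s]
USs => SSSs   [U ::= S S]
SSSs => UttSSs   [S ::= U t t]
UttSSs => SttSSs   [U ::= S]
SttSSs => UttttSSs   [S ::= U t t]
UttttSSs => SttttSSs   [U ::= S]
SttttSSs => USsttttSSs   [S ::= U S s]
USsttttSSs => SSsttttSSs   [U ::= S]
SSsttttSSs => USsSsttttSSs   [S ::= U S s]
USsSsttttSSs => sSsSsttttSSs   [U ::= s]
sSsSsttttSSs => sssSsttttSSs   [S ::= s]
sssSsttttSSs => sssssttttSSs   [S ::= s]
sssssttttSSs => sssssttttsSs   [S ::= s]
sssssttttsSs => sssssttttsss   [S ::= s]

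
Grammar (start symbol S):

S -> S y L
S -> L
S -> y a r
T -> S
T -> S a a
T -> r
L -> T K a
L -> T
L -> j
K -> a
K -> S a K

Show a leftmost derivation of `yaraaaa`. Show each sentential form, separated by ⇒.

S ⇒ L ⇒ TKa ⇒ SaaKa ⇒ yaraaKa ⇒ yaraaaa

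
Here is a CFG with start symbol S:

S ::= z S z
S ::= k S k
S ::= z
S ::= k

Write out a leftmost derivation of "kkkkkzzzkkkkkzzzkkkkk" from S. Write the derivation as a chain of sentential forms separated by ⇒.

S⇒kSk⇒kkSkk⇒kkkSkkk⇒kkkkSkkkk⇒kkkkkSkkkkk⇒kkkkkzSzkkkkk⇒kkkkkzzSzzkkkkk⇒kkkkkzzzSzzzkkkkk⇒kkkkkzzzkSkzzzkkkkk⇒kkkkkzzzkkSkkzzzkkkkk⇒kkkkkzzzkkkkkzzzkkkkk

S ⇒ kSk   [S ::= k S k]
kSk ⇒ kkSkk   [S ::= k S k]
kkSkk ⇒ kkkSkkk   [S ::= k S k]
kkkSkkk ⇒ kkkkSkkkk   [S ::= k S k]
kkkkSkkkk ⇒ kkkkkSkkkkk   [S ::= k S k]
kkkkkSkkkkk ⇒ kkkkkzSzkkkkk   [S ::= z S z]
kkkkkzSzkkkkk ⇒ kkkkkzzSzzkkkkk   [S ::= z S z]
kkkkkzzSzzkkkkk ⇒ kkkkkzzzSzzzkkkkk   [S ::= z S z]
kkkkkzzzSzzzkkkkk ⇒ kkkkkzzzkSkzzzkkkkk   [S ::= k S k]
kkkkkzzzkSkzzzkkkkk ⇒ kkkkkzzzkkSkkzzzkkkkk   [S ::= k S k]
kkkkkzzzkkSkkzzzkkkkk ⇒ kkkkkzzzkkkkkzzzkkkkk   [S ::= k]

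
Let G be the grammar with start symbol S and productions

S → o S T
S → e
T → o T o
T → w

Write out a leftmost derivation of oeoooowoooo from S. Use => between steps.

S => oST => oeT => oeoTo => oeooToo => oeoooTooo => oeooooToooo => oeoooowoooo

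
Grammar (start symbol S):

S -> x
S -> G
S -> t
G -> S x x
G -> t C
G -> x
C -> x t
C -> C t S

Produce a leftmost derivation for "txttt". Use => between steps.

S => G   [S -> G]
G => tC   [G -> t C]
tC => tCtS   [C -> C t S]
tCtS => txttS   [C -> x t]
txttS => txttt   [S -> t]

S => G => tC => tCtS => txttS => txttt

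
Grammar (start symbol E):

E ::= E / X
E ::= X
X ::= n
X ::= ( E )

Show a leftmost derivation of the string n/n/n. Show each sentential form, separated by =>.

E => E/X   [E ::= E / X]
E/X => E/X/X   [E ::= E / X]
E/X/X => X/X/X   [E ::= X]
X/X/X => n/X/X   [X ::= n]
n/X/X => n/n/X   [X ::= n]
n/n/X => n/n/n   [X ::= n]

E=>E/X=>E/X/X=>X/X/X=>n/X/X=>n/n/X=>n/n/n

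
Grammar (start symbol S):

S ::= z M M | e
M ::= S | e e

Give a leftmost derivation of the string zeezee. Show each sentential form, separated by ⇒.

S ⇒ zMM ⇒ zeeM ⇒ zeeS ⇒ zeezMM ⇒ zeezSM ⇒ zeezeM ⇒ zeezeS ⇒ zeezee

S ⇒ zMM   [S ::= z M M]
zMM ⇒ zeeM   [M ::= e e]
zeeM ⇒ zeeS   [M ::= S]
zeeS ⇒ zeezMM   [S ::= z M M]
zeezMM ⇒ zeezSM   [M ::= S]
zeezSM ⇒ zeezeM   [S ::= e]
zeezeM ⇒ zeezeS   [M ::= S]
zeezeS ⇒ zeezee   [S ::= e]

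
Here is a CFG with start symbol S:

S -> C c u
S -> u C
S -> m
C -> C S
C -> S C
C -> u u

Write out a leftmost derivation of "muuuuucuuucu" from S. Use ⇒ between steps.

S⇒Ccu⇒SCcu⇒CcuCcu⇒SCcuCcu⇒mCcuCcu⇒mCScuCcu⇒muuScuCcu⇒muuuCcuCcu⇒muuuuucuCcu⇒muuuuucuuucu

S ⇒ Ccu   [S -> C c u]
Ccu ⇒ SCcu   [C -> S C]
SCcu ⇒ CcuCcu   [S -> C c u]
CcuCcu ⇒ SCcuCcu   [C -> S C]
SCcuCcu ⇒ mCcuCcu   [S -> m]
mCcuCcu ⇒ mCScuCcu   [C -> C S]
mCScuCcu ⇒ muuScuCcu   [C -> u u]
muuScuCcu ⇒ muuuCcuCcu   [S -> u C]
muuuCcuCcu ⇒ muuuuucuCcu   [C -> u u]
muuuuucuCcu ⇒ muuuuucuuucu   [C -> u u]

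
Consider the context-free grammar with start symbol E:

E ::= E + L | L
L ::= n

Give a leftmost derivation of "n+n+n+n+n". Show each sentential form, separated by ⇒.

E ⇒ E+L   [E ::= E + L]
E+L ⇒ E+L+L   [E ::= E + L]
E+L+L ⇒ E+L+L+L   [E ::= E + L]
E+L+L+L ⇒ E+L+L+L+L   [E ::= E + L]
E+L+L+L+L ⇒ L+L+L+L+L   [E ::= L]
L+L+L+L+L ⇒ n+L+L+L+L   [L ::= n]
n+L+L+L+L ⇒ n+n+L+L+L   [L ::= n]
n+n+L+L+L ⇒ n+n+n+L+L   [L ::= n]
n+n+n+L+L ⇒ n+n+n+n+L   [L ::= n]
n+n+n+n+L ⇒ n+n+n+n+n   [L ::= n]

E ⇒ E+L ⇒ E+L+L ⇒ E+L+L+L ⇒ E+L+L+L+L ⇒ L+L+L+L+L ⇒ n+L+L+L+L ⇒ n+n+L+L+L ⇒ n+n+n+L+L ⇒ n+n+n+n+L ⇒ n+n+n+n+n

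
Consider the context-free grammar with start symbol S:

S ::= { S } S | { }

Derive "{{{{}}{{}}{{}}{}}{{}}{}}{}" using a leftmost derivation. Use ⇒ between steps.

S⇒{S}S⇒{{S}S}S⇒{{{S}S}S}S⇒{{{{}}S}S}S⇒{{{{}}{S}S}S}S⇒{{{{}}{{}}S}S}S⇒{{{{}}{{}}{S}S}S}S⇒{{{{}}{{}}{{}}S}S}S⇒{{{{}}{{}}{{}}{}}S}S⇒{{{{}}{{}}{{}}{}}{S}S}S⇒{{{{}}{{}}{{}}{}}{{}}S}S⇒{{{{}}{{}}{{}}{}}{{}}{}}S⇒{{{{}}{{}}{{}}{}}{{}}{}}{}

S ⇒ {S}S   [S ::= { S } S]
{S}S ⇒ {{S}S}S   [S ::= { S } S]
{{S}S}S ⇒ {{{S}S}S}S   [S ::= { S } S]
{{{S}S}S}S ⇒ {{{{}}S}S}S   [S ::= { }]
{{{{}}S}S}S ⇒ {{{{}}{S}S}S}S   [S ::= { S } S]
{{{{}}{S}S}S}S ⇒ {{{{}}{{}}S}S}S   [S ::= { }]
{{{{}}{{}}S}S}S ⇒ {{{{}}{{}}{S}S}S}S   [S ::= { S } S]
{{{{}}{{}}{S}S}S}S ⇒ {{{{}}{{}}{{}}S}S}S   [S ::= { }]
{{{{}}{{}}{{}}S}S}S ⇒ {{{{}}{{}}{{}}{}}S}S   [S ::= { }]
{{{{}}{{}}{{}}{}}S}S ⇒ {{{{}}{{}}{{}}{}}{S}S}S   [S ::= { S } S]
{{{{}}{{}}{{}}{}}{S}S}S ⇒ {{{{}}{{}}{{}}{}}{{}}S}S   [S ::= { }]
{{{{}}{{}}{{}}{}}{{}}S}S ⇒ {{{{}}{{}}{{}}{}}{{}}{}}S   [S ::= { }]
{{{{}}{{}}{{}}{}}{{}}{}}S ⇒ {{{{}}{{}}{{}}{}}{{}}{}}{}   [S ::= { }]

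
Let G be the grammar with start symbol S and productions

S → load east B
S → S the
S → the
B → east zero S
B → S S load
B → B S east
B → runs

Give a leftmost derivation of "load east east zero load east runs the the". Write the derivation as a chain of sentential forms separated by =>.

S => load east B => load east east zero S => load east east zero S the => load east east zero S the the => load east east zero load east B the the => load east east zero load east runs the the

S => load east B   [S → load east B]
load east B => load east east zero S   [B → east zero S]
load east east zero S => load east east zero S the   [S → S the]
load east east zero S the => load east east zero S the the   [S → S the]
load east east zero S the the => load east east zero load east B the the   [S → load east B]
load east east zero load east B the the => load east east zero load east runs the the   [B → runs]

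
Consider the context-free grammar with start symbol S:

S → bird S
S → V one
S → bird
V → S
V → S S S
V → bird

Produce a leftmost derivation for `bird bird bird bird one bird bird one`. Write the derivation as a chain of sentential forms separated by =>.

S => V one => S S S one => bird S S S one => bird bird S S S one => bird bird bird S S S one => bird bird bird V one S S one => bird bird bird bird one S S one => bird bird bird bird one bird S one => bird bird bird bird one bird bird one

S => V one   [S → V one]
V one => S S S one   [V → S S S]
S S S one => bird S S S one   [S → bird S]
bird S S S one => bird bird S S S one   [S → bird S]
bird bird S S S one => bird bird bird S S S one   [S → bird S]
bird bird bird S S S one => bird bird bird V one S S one   [S → V one]
bird bird bird V one S S one => bird bird bird bird one S S one   [V → bird]
bird bird bird bird one S S one => bird bird bird bird one bird S one   [S → bird]
bird bird bird bird one bird S one => bird bird bird bird one bird bird one   [S → bird]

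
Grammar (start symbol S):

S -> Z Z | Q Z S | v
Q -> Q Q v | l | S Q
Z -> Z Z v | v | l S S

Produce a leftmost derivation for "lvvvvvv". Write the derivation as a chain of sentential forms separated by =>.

S => ZZ   [S -> Z Z]
ZZ => lSSZ   [Z -> l S S]
lSSZ => lvSZ   [S -> v]
lvSZ => lvZZZ   [S -> Z Z]
lvZZZ => lvZZvZZ   [Z -> Z Z v]
lvZZvZZ => lvvZvZZ   [Z -> v]
lvvZvZZ => lvvvvZZ   [Z -> v]
lvvvvZZ => lvvvvvZ   [Z -> v]
lvvvvvZ => lvvvvvv   [Z -> v]

S => ZZ => lSSZ => lvSZ => lvZZZ => lvZZvZZ => lvvZvZZ => lvvvvZZ => lvvvvvZ => lvvvvvv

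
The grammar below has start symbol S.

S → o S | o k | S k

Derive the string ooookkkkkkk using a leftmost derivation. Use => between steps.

S => Sk => Skk => oSkk => oSkkk => oSkkkk => ooSkkkk => ooSkkkkk => ooSkkkkkk => oooSkkkkkk => ooookkkkkkk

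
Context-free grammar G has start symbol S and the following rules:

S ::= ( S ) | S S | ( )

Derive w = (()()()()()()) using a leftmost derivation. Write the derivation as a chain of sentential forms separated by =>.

S=>(S)=>(SS)=>(()S)=>(()SS)=>(()()S)=>(()()SS)=>(()()SSS)=>(()()()SS)=>(()()()SSS)=>(()()()()SS)=>(()()()()()S)=>(()()()()()())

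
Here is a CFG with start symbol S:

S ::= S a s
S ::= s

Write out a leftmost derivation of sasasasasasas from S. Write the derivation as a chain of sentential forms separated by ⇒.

S ⇒ Sas   [S ::= S a s]
Sas ⇒ Sasas   [S ::= S a s]
Sasas ⇒ Sasasas   [S ::= S a s]
Sasasas ⇒ Sasasasas   [S ::= S a s]
Sasasasas ⇒ Sasasasasas   [S ::= S a s]
Sasasasasas ⇒ Sasasasasasas   [S ::= S a s]
Sasasasasasas ⇒ sasasasasasas   [S ::= s]

S ⇒ Sas ⇒ Sasas ⇒ Sasasas ⇒ Sasasasas ⇒ Sasasasasas ⇒ Sasasasasasas ⇒ sasasasasasas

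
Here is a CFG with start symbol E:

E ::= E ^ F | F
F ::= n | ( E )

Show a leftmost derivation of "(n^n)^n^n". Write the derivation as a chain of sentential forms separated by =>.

E => E^F => E^F^F => F^F^F => (E)^F^F => (E^F)^F^F => (F^F)^F^F => (n^F)^F^F => (n^n)^F^F => (n^n)^n^F => (n^n)^n^n

E => E^F   [E ::= E ^ F]
E^F => E^F^F   [E ::= E ^ F]
E^F^F => F^F^F   [E ::= F]
F^F^F => (E)^F^F   [F ::= ( E )]
(E)^F^F => (E^F)^F^F   [E ::= E ^ F]
(E^F)^F^F => (F^F)^F^F   [E ::= F]
(F^F)^F^F => (n^F)^F^F   [F ::= n]
(n^F)^F^F => (n^n)^F^F   [F ::= n]
(n^n)^F^F => (n^n)^n^F   [F ::= n]
(n^n)^n^F => (n^n)^n^n   [F ::= n]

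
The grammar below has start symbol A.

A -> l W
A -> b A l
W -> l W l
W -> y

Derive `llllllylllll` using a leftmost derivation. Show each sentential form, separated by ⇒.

A ⇒ lW   [A -> l W]
lW ⇒ llWl   [W -> l W l]
llWl ⇒ lllWll   [W -> l W l]
lllWll ⇒ llllWlll   [W -> l W l]
llllWlll ⇒ lllllWllll   [W -> l W l]
lllllWllll ⇒ llllllWlllll   [W -> l W l]
llllllWlllll ⇒ llllllylllll   [W -> y]

A ⇒ lW ⇒ llWl ⇒ lllWll ⇒ llllWlll ⇒ lllllWllll ⇒ llllllWlllll ⇒ llllllylllll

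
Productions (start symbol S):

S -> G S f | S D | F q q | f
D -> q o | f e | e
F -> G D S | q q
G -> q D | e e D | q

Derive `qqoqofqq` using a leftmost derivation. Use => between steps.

S=>Fqq=>GDSqq=>qDDSqq=>qqoDSqq=>qqoqoSqq=>qqoqofqq

S => Fqq   [S -> F q q]
Fqq => GDSqq   [F -> G D S]
GDSqq => qDDSqq   [G -> q D]
qDDSqq => qqoDSqq   [D -> q o]
qqoDSqq => qqoqoSqq   [D -> q o]
qqoqoSqq => qqoqofqq   [S -> f]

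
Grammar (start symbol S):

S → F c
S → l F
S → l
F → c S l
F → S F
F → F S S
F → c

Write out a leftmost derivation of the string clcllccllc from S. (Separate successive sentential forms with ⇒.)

S⇒Fc⇒cSlc⇒clFlc⇒clcSllc⇒clclFllc⇒clclSFllc⇒clcllFFllc⇒clcllcFllc⇒clcllccllc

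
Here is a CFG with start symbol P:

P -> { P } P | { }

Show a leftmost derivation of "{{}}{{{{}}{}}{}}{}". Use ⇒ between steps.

P ⇒ {P}P   [P -> { P } P]
{P}P ⇒ {{}}P   [P -> { }]
{{}}P ⇒ {{}}{P}P   [P -> { P } P]
{{}}{P}P ⇒ {{}}{{P}P}P   [P -> { P } P]
{{}}{{P}P}P ⇒ {{}}{{{P}P}P}P   [P -> { P } P]
{{}}{{{P}P}P}P ⇒ {{}}{{{{}}P}P}P   [P -> { }]
{{}}{{{{}}P}P}P ⇒ {{}}{{{{}}{}}P}P   [P -> { }]
{{}}{{{{}}{}}P}P ⇒ {{}}{{{{}}{}}{}}P   [P -> { }]
{{}}{{{{}}{}}{}}P ⇒ {{}}{{{{}}{}}{}}{}   [P -> { }]

P ⇒ {P}P ⇒ {{}}P ⇒ {{}}{P}P ⇒ {{}}{{P}P}P ⇒ {{}}{{{P}P}P}P ⇒ {{}}{{{{}}P}P}P ⇒ {{}}{{{{}}{}}P}P ⇒ {{}}{{{{}}{}}{}}P ⇒ {{}}{{{{}}{}}{}}{}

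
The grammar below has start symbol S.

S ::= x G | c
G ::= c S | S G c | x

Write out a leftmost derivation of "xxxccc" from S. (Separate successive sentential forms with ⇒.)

S ⇒ xG ⇒ xSGc ⇒ xxGGc ⇒ xxxGc ⇒ xxxcSc ⇒ xxxccc

S ⇒ xG   [S ::= x G]
xG ⇒ xSGc   [G ::= S G c]
xSGc ⇒ xxGGc   [S ::= x G]
xxGGc ⇒ xxxGc   [G ::= x]
xxxGc ⇒ xxxcSc   [G ::= c S]
xxxcSc ⇒ xxxccc   [S ::= c]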